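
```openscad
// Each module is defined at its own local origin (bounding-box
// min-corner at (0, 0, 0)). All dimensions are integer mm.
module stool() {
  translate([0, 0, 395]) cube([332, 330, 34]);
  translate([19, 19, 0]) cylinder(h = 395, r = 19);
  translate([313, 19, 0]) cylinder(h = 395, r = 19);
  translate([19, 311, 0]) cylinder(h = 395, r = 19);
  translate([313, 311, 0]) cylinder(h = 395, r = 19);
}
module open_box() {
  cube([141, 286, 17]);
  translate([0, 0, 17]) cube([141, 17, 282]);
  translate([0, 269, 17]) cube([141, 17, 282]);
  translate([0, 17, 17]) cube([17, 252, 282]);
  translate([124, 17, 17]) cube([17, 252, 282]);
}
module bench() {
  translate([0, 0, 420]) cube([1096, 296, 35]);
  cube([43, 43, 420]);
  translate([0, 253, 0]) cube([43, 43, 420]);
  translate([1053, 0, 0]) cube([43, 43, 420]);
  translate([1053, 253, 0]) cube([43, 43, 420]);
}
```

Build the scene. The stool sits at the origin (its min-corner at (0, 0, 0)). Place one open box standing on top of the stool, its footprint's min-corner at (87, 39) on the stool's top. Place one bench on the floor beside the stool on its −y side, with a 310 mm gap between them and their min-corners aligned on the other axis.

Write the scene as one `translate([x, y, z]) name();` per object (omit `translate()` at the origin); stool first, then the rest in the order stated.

stool();
translate([87, 39, 429]) open_box();
translate([0, -606, 0]) bench();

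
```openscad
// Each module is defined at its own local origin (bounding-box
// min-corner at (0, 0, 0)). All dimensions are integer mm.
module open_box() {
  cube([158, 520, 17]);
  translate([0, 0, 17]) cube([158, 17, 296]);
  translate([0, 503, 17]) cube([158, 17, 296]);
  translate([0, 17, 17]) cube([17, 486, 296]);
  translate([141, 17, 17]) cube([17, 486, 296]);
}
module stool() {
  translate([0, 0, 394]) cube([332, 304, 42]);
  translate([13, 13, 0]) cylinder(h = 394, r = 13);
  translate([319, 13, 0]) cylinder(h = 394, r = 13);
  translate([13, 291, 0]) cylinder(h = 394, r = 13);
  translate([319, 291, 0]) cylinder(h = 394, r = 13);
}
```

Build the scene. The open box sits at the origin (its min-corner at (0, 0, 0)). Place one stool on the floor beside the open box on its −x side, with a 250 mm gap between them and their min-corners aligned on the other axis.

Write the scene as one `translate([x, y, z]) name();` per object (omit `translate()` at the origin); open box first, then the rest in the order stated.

open_box();
translate([-582, 0, 0]) stool();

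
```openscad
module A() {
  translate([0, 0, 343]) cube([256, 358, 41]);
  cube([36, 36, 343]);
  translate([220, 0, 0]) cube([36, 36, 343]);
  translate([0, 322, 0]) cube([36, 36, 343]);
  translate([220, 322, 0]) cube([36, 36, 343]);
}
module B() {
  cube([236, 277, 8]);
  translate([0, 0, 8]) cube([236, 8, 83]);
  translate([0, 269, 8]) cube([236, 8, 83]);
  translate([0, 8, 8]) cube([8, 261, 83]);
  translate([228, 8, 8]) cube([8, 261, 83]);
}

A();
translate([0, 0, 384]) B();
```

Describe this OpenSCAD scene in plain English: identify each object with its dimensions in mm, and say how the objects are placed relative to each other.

A is a simple wooden stool: a rectangular seat 256 mm (x) by 358 mm (y), 41 mm thick, top face at z = 384 mm, on four square legs, each 36×36 mm in cross-section. The legs rest on z = 0, each flush with a corner of the seat.

B is an open storage box with external size 236×277×91 mm and wall thickness 8 mm (the base is also 8 mm thick). The base covers the whole footprint; the four walls stand on the base, with the y-facing walls full-width and the x-facing walls fitting between their inner faces.

The open box is on top of the stool.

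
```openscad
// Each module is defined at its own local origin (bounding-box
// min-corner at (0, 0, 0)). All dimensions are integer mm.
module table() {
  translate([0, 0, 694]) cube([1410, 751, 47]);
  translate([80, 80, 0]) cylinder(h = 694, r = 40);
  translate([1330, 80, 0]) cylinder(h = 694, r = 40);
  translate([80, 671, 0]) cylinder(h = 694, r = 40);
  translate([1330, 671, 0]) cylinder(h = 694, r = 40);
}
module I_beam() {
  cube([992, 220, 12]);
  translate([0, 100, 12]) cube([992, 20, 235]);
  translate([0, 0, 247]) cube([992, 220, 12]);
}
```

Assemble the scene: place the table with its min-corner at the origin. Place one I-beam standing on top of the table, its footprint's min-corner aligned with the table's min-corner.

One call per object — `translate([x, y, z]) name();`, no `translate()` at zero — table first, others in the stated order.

table();
translate([0, 0, 741]) I_beam();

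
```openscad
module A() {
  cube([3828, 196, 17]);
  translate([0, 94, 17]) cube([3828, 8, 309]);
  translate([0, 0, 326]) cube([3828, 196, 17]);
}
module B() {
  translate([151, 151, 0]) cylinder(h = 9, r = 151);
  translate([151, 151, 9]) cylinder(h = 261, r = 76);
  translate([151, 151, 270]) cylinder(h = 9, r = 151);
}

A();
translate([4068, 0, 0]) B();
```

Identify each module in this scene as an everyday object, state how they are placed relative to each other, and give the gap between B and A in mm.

The spool's nearest face is 240 mm from the I-beam's +x face.

A is an I-beam. B is a spool. The spool is on the floor beside the I-beam on its +x side. The gap between the spool and the I-beam is 240 mm.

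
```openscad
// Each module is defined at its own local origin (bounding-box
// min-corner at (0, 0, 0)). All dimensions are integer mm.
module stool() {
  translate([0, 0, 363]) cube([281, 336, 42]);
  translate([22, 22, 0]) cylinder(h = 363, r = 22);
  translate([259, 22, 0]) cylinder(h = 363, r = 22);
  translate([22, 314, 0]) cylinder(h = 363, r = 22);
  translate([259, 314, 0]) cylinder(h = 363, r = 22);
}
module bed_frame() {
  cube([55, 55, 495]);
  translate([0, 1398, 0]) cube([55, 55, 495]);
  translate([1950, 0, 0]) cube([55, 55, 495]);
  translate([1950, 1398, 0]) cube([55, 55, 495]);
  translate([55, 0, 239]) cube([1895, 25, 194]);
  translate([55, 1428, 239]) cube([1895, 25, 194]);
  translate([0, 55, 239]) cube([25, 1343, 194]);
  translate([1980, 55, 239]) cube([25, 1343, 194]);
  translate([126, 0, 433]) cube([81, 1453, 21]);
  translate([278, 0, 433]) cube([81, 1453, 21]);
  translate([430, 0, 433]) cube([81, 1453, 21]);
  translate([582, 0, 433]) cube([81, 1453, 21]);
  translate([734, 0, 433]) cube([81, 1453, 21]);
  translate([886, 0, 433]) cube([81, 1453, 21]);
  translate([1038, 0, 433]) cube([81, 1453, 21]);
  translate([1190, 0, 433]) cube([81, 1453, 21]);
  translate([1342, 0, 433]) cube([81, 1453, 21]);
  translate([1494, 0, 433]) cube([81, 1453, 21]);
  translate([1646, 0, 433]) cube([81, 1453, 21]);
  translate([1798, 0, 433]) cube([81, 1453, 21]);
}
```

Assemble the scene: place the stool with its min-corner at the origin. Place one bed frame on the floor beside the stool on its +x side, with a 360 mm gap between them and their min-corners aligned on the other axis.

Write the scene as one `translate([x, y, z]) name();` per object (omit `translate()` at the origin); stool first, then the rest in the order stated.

stool();
translate([641, 0, 0]) bed_frame();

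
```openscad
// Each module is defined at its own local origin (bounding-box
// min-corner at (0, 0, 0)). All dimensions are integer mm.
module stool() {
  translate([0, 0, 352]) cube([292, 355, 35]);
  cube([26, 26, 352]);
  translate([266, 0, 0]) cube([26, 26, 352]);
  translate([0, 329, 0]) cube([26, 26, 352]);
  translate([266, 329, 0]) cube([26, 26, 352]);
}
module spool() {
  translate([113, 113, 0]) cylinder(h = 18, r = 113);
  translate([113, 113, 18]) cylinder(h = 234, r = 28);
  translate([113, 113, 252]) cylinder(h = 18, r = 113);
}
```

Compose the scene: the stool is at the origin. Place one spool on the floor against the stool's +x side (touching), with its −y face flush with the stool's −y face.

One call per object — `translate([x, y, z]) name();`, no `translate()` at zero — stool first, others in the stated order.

stool();
translate([292, 0, 0]) spool();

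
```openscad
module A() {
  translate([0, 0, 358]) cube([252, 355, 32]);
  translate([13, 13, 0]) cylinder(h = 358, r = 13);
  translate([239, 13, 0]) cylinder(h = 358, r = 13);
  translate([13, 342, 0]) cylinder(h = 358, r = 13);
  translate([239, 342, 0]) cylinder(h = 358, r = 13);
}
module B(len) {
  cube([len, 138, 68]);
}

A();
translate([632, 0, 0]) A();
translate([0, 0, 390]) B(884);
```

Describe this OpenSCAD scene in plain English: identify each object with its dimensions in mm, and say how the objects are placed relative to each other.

A is a four-legged stool. The seat is 252×355 mm, 32 mm thick, top at z = 390 mm. It stands on four round legs, each 26 mm in diameter, from z = 0 to the seat underside, each leg's axis is inset half a diameter from the nearest pair of seat edges (so the leg's bounding box is flush with the corner).

B is a rectangular beam 884 mm long (x), 138 mm deep (y), 68 mm thick (z).

The beam spans the tops of two stools placed 380 mm apart, resting at z = 390 mm.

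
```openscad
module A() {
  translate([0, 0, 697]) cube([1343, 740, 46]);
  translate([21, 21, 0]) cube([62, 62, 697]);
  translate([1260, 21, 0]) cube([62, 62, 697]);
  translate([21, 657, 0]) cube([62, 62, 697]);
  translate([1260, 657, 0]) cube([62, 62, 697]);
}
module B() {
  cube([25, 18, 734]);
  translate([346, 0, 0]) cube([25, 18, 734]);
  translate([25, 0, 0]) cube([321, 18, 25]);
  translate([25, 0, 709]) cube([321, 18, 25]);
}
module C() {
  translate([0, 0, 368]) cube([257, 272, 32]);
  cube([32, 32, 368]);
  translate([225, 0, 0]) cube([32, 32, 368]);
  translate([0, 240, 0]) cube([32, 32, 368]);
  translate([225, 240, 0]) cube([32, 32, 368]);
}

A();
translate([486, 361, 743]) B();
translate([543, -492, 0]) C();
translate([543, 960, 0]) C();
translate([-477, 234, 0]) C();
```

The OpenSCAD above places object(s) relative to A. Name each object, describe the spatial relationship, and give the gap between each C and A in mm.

Each stool's nearest face is 220 mm from the table's bounding box.

A is a table. B is a picture frame. C is a stool. The picture frame is on top of the table, centred. Three stools sit around the table at the −y, +y, −x sides. The gap between each stool and the table is 220 mm.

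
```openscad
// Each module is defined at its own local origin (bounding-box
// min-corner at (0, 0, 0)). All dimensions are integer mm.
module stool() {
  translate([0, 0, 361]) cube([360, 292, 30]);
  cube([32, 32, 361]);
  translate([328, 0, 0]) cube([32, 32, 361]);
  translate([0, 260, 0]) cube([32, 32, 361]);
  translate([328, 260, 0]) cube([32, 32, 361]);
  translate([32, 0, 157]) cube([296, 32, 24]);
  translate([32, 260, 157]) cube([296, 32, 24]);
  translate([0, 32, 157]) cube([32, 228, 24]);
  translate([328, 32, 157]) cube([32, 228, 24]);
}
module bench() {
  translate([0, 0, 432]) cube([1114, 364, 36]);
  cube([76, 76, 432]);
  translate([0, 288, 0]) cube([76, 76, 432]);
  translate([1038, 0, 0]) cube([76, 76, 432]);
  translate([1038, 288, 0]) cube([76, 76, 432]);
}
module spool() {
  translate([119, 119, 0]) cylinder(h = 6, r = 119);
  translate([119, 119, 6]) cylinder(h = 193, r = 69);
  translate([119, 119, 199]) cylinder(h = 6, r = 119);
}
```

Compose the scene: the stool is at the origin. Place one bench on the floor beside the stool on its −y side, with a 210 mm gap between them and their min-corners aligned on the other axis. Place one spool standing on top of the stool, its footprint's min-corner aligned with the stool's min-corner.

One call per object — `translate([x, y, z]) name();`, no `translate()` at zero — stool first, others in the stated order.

stool();
translate([0, -574, 0]) bench();
translate([0, 0, 391]) spool();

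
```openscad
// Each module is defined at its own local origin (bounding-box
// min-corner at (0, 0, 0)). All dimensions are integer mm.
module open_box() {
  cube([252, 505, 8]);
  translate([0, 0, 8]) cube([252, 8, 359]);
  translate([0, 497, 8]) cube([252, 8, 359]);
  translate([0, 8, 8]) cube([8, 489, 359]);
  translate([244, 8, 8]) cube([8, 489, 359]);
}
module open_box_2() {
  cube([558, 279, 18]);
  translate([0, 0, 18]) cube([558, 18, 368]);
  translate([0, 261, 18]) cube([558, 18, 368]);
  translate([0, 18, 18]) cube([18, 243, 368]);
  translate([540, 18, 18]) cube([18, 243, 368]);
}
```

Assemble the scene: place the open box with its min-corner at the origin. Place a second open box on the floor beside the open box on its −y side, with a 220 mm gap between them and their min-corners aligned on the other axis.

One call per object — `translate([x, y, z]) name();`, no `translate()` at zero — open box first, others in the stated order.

open_box();
translate([0, -499, 0]) open_box_2();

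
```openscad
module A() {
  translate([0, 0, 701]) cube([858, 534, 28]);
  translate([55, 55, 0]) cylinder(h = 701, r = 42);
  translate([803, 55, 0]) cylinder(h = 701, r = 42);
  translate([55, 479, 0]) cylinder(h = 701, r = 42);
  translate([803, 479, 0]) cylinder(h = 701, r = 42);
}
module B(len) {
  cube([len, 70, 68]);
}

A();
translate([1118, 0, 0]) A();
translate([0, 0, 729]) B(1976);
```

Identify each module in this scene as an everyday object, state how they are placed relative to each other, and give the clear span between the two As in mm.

A is a table. B is a beam. A beam spans the tops of two tables. The clear span between the two tables is 260 mm.

Second table starts at x = 1118; first ends at x = 858; clear span = 1118 − 858 = 260 mm.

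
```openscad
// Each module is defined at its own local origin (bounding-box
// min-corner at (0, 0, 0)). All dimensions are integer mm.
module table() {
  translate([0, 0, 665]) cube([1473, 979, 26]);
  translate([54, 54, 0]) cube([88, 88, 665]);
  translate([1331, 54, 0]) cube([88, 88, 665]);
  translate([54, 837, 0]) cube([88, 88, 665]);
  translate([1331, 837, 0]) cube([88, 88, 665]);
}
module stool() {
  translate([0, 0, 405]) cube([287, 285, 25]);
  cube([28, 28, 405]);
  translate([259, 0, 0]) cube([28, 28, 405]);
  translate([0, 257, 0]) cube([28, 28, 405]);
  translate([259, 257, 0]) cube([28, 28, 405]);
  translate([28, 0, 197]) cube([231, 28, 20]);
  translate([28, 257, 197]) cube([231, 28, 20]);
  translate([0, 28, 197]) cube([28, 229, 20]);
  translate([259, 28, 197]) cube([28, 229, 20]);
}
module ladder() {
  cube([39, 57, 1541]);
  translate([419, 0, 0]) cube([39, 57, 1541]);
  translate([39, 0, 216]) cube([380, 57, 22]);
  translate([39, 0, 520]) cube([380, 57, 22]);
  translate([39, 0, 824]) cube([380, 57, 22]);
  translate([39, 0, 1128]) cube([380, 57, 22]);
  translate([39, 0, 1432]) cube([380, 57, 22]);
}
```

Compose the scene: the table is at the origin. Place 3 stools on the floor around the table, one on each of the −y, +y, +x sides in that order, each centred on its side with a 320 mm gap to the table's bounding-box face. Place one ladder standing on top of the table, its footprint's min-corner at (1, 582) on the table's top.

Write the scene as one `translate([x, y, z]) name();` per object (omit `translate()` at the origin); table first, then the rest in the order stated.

table();
translate([593, -605, 0]) stool();
translate([593, 1299, 0]) stool();
translate([1793, 347, 0]) stool();
translate([1, 582, 691]) ladder();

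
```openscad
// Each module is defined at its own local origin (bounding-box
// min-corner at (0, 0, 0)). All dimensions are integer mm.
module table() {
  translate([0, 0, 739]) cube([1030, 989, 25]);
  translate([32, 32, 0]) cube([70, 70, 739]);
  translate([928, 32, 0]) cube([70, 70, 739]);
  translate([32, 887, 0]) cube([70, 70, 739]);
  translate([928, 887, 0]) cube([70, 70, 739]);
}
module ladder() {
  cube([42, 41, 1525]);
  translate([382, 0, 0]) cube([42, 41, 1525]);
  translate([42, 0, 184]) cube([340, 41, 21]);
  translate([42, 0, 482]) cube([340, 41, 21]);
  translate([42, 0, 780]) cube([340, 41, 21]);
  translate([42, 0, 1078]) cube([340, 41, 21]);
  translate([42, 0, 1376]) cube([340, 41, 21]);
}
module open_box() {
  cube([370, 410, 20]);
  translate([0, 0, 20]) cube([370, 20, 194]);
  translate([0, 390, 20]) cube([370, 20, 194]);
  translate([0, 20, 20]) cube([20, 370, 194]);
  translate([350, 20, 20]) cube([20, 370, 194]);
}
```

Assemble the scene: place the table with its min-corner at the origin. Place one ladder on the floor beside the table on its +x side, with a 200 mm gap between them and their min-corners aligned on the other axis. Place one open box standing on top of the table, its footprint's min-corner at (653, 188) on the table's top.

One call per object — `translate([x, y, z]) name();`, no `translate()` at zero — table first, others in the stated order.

table();
translate([1230, 0, 0]) ladder();
translate([653, 188, 764]) open_box();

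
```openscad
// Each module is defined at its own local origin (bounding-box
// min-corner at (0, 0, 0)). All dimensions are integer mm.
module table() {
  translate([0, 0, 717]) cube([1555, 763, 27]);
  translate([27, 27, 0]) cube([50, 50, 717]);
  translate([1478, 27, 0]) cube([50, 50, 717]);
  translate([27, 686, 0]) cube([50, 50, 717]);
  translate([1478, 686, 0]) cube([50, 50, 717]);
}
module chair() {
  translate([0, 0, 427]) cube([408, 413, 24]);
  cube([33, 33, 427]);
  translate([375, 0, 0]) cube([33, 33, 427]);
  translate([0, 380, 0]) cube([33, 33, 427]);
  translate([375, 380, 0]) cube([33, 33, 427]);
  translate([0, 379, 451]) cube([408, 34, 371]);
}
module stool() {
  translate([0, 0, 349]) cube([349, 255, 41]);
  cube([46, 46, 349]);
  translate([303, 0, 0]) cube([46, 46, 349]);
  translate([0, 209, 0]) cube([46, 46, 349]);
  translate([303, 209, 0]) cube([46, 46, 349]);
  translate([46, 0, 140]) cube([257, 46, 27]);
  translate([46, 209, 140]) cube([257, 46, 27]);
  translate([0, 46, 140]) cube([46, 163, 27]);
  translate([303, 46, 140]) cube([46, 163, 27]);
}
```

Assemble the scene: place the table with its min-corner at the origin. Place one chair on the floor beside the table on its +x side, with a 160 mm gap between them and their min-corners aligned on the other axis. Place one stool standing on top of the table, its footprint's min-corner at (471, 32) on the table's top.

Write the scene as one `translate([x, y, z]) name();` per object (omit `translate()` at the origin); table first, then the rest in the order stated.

table();
translate([1715, 0, 0]) chair();
translate([471, 32, 744]) stool();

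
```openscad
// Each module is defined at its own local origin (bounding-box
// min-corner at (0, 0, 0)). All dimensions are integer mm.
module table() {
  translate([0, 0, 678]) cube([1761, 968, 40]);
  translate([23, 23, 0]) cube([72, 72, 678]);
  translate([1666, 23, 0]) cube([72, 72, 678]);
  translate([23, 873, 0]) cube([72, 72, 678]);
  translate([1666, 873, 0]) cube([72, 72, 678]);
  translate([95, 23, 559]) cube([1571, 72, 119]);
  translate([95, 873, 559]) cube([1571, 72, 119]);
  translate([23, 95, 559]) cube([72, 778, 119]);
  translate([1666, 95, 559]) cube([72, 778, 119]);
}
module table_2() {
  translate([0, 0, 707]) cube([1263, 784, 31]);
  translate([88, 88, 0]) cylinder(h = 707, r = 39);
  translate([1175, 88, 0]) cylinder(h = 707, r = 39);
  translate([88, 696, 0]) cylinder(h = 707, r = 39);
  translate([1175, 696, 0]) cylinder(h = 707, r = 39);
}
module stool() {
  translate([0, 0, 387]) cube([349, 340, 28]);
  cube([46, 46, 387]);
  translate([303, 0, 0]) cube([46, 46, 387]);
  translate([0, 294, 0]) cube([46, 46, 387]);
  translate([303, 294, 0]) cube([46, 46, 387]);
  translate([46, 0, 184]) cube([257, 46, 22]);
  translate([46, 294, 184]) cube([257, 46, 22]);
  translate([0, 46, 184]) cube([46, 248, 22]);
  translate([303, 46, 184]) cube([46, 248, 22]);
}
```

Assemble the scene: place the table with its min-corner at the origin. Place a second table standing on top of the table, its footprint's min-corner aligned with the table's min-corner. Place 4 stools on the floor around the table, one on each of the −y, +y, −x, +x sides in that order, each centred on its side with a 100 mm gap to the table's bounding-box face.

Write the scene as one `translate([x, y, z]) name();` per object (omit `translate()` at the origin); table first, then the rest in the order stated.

table();
translate([0, 0, 718]) table_2();
translate([706, -440, 0]) stool();
translate([706, 1068, 0]) stool();
translate([-449, 314, 0]) stool();
translate([1861, 314, 0]) stool();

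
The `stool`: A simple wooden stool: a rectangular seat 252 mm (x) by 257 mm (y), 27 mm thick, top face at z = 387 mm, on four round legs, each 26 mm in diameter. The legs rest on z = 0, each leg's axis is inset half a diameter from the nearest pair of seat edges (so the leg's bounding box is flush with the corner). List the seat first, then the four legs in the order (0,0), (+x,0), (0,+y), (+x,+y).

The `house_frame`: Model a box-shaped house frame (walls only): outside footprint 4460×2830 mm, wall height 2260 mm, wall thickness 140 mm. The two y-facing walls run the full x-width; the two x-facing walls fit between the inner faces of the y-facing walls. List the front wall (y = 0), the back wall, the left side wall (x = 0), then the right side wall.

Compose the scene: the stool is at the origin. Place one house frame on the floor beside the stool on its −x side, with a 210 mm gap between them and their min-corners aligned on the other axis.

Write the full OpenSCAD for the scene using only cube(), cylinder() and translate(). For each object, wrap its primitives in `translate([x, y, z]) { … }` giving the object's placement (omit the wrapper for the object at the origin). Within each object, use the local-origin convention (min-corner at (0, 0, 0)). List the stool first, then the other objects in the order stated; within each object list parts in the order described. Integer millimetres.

translate([0, 0, 360]) cube([252, 257, 27]);
translate([13, 13, 0]) cylinder(h = 360, r = 13);
translate([239, 13, 0]) cylinder(h = 360, r = 13);
translate([13, 244, 0]) cylinder(h = 360, r = 13);
translate([239, 244, 0]) cylinder(h = 360, r = 13);
translate([-4670, 0, 0]) {
  cube([4460, 140, 2260]);
  translate([0, 2690, 0]) cube([4460, 140, 2260]);
  translate([0, 140, 0]) cube([140, 2550, 2260]);
  translate([4320, 140, 0]) cube([140, 2550, 2260]);
}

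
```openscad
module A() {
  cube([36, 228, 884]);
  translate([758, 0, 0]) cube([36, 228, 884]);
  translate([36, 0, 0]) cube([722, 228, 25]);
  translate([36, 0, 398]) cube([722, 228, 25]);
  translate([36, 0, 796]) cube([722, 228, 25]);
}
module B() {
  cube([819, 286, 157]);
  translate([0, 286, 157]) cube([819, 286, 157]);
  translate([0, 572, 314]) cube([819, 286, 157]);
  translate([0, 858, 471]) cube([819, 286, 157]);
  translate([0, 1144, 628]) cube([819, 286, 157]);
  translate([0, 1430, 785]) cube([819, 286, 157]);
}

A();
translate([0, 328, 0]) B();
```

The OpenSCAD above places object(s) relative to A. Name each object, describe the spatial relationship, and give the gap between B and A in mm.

The staircase's nearest face is 100 mm from the bookshelf's +y face.

A is a bookshelf. B is a staircase. The staircase is on the floor beside the bookshelf on its +y side. The gap between the staircase and the bookshelf is 100 mm.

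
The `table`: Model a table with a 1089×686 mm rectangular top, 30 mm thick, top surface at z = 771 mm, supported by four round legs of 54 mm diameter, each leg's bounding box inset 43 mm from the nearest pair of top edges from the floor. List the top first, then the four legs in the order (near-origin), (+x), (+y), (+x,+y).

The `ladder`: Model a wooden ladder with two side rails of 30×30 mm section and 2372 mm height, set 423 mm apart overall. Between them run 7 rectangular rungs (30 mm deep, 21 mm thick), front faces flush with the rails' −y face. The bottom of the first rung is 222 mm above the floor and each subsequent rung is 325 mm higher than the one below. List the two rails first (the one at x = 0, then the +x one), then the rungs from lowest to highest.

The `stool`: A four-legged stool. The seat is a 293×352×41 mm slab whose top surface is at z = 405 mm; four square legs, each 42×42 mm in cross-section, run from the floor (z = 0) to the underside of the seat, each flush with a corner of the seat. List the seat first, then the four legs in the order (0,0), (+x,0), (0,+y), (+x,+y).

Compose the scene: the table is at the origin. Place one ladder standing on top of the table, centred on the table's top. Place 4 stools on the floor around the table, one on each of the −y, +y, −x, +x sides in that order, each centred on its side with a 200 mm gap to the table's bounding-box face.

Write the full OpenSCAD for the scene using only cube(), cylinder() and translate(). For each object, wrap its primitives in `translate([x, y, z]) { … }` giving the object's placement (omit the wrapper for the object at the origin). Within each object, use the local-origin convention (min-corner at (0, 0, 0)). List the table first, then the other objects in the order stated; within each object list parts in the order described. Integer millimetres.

translate([0, 0, 741]) cube([1089, 686, 30]);
translate([70, 70, 0]) cylinder(h = 741, r = 27);
translate([1019, 70, 0]) cylinder(h = 741, r = 27);
translate([70, 616, 0]) cylinder(h = 741, r = 27);
translate([1019, 616, 0]) cylinder(h = 741, r = 27);
translate([333, 328, 771]) {
  cube([30, 30, 2372]);
  translate([393, 0, 0]) cube([30, 30, 2372]);
  translate([30, 0, 222]) cube([363, 30, 21]);
  translate([30, 0, 547]) cube([363, 30, 21]);
  translate([30, 0, 872]) cube([363, 30, 21]);
  translate([30, 0, 1197]) cube([363, 30, 21]);
  translate([30, 0, 1522]) cube([363, 30, 21]);
  translate([30, 0, 1847]) cube([363, 30, 21]);
  translate([30, 0, 2172]) cube([363, 30, 21]);
}
translate([398, -552, 0]) {
  translate([0, 0, 364]) cube([293, 352, 41]);
  cube([42, 42, 364]);
  translate([251, 0, 0]) cube([42, 42, 364]);
  translate([0, 310, 0]) cube([42, 42, 364]);
  translate([251, 310, 0]) cube([42, 42, 364]);
}
translate([398, 886, 0]) {
  translate([0, 0, 364]) cube([293, 352, 41]);
  cube([42, 42, 364]);
  translate([251, 0, 0]) cube([42, 42, 364]);
  translate([0, 310, 0]) cube([42, 42, 364]);
  translate([251, 310, 0]) cube([42, 42, 364]);
}
translate([-493, 167, 0]) {
  translate([0, 0, 364]) cube([293, 352, 41]);
  cube([42, 42, 364]);
  translate([251, 0, 0]) cube([42, 42, 364]);
  translate([0, 310, 0]) cube([42, 42, 364]);
  translate([251, 310, 0]) cube([42, 42, 364]);
}
translate([1289, 167, 0]) {
  translate([0, 0, 364]) cube([293, 352, 41]);
  cube([42, 42, 364]);
  translate([251, 0, 0]) cube([42, 42, 364]);
  translate([0, 310, 0]) cube([42, 42, 364]);
  translate([251, 310, 0]) cube([42, 42, 364]);
}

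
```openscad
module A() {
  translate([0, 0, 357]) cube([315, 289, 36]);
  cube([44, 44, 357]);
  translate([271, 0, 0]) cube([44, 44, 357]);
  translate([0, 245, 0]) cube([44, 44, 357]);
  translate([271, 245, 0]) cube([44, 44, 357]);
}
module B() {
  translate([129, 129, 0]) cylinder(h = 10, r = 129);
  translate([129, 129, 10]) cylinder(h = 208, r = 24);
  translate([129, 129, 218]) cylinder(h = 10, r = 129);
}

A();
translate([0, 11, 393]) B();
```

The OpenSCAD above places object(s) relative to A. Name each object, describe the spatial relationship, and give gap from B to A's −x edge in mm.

The spool's min-x is at 0; the stool's min-x is 0; gap = 0 mm.

A is a stool. B is a spool. The spool is on top of the stool. The gap from the spool to the stool's −x edge is 0 mm.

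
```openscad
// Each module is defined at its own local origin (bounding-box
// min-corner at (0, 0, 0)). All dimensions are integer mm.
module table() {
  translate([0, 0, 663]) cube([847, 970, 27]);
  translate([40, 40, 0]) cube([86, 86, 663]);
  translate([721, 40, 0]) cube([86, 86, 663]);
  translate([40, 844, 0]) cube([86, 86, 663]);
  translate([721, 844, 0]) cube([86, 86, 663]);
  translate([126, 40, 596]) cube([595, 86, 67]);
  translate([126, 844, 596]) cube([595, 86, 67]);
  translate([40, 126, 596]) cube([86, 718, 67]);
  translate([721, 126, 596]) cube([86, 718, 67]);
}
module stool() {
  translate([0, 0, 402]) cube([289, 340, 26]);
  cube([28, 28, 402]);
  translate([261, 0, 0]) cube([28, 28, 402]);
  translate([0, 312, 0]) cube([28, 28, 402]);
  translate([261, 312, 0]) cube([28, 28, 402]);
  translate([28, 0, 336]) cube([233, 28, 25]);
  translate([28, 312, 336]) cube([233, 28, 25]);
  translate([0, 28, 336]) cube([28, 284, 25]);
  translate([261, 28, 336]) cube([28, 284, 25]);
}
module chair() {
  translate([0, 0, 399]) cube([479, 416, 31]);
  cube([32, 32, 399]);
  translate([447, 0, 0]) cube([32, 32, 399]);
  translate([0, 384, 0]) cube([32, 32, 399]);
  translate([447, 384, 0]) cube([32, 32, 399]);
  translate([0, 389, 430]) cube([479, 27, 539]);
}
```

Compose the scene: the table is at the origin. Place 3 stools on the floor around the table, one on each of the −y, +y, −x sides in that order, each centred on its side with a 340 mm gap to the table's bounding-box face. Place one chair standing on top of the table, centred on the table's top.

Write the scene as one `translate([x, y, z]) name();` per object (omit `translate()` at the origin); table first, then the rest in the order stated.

table();
translate([279, -680, 0]) stool();
translate([279, 1310, 0]) stool();
translate([-629, 315, 0]) stool();
translate([184, 277, 690]) chair();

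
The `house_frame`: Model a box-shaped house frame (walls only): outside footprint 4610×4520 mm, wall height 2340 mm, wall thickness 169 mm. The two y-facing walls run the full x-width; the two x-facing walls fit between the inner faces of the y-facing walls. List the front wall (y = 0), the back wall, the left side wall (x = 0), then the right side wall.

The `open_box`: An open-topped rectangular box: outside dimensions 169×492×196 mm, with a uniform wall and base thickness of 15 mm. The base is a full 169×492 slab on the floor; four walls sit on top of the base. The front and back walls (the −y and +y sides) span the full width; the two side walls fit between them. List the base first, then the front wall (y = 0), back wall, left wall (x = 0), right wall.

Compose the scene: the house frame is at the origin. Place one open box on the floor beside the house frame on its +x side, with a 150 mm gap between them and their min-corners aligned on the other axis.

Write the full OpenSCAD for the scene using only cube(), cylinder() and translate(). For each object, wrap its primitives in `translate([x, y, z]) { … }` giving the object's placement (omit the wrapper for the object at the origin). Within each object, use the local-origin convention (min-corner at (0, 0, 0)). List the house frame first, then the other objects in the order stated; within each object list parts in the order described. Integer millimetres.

cube([4610, 169, 2340]);
translate([0, 4351, 0]) cube([4610, 169, 2340]);
translate([0, 169, 0]) cube([169, 4182, 2340]);
translate([4441, 169, 0]) cube([169, 4182, 2340]);
translate([4760, 0, 0]) {
  cube([169, 492, 15]);
  translate([0, 0, 15]) cube([169, 15, 181]);
  translate([0, 477, 15]) cube([169, 15, 181]);
  translate([0, 15, 15]) cube([15, 462, 181]);
  translate([154, 15, 15]) cube([15, 462, 181]);
}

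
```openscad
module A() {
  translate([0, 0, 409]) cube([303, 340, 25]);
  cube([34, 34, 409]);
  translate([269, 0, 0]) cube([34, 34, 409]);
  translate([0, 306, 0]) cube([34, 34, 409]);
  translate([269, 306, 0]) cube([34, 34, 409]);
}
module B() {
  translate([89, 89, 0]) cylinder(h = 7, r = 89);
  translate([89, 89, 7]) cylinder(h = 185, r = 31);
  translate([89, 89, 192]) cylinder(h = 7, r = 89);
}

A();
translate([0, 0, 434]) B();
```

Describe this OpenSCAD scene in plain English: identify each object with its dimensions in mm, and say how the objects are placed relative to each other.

A is a four-legged stool. The seat is 303×340 mm, 25 mm thick, top at z = 434 mm. It stands on four square legs, each 34×34 mm in cross-section, from z = 0 to the seat underside, each flush with a corner of the seat.

B is a spool: two coaxial disc flanges of radius 89 mm and thickness 7 mm, joined by a core cylinder of radius 31 mm and height 185 mm. The lower flange rests on z = 0 and the three cylinders share a vertical axis.

The spool is on top of the stool.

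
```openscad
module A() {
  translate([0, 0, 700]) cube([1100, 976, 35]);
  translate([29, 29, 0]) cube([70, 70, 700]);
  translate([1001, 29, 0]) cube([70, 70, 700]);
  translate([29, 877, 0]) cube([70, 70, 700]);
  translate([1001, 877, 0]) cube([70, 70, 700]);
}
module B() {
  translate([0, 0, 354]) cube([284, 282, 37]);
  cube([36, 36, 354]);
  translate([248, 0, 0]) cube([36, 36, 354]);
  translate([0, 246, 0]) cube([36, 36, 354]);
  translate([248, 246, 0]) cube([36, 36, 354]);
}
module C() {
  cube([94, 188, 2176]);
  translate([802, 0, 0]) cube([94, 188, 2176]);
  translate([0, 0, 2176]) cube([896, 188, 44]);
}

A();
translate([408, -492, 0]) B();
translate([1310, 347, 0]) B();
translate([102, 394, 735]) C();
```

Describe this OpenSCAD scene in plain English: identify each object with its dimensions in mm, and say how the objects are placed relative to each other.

A is a table with a 1100×976 mm rectangular top, 35 mm thick, top surface at z = 735 mm, supported by four 70×70 mm square legs, each inset 29 mm from the nearest pair of top edges, running from the floor.

B is a four-legged stool. The seat is 284×282 mm, 37 mm thick, top at z = 391 mm. It stands on four square legs, each 36×36 mm in cross-section, from z = 0 to the seat underside, each flush with a corner of the seat.

C is a rectangular door frame: two vertical jambs of 94×188 mm section, 2176 mm tall, with a clear opening 708 mm wide between their inner faces. A header 44 mm tall and 188 mm deep lies on top of the jambs and spans the full outside width.

Two stools sit around the table at the −y, +x sides. The door frame is on top of the table, centred.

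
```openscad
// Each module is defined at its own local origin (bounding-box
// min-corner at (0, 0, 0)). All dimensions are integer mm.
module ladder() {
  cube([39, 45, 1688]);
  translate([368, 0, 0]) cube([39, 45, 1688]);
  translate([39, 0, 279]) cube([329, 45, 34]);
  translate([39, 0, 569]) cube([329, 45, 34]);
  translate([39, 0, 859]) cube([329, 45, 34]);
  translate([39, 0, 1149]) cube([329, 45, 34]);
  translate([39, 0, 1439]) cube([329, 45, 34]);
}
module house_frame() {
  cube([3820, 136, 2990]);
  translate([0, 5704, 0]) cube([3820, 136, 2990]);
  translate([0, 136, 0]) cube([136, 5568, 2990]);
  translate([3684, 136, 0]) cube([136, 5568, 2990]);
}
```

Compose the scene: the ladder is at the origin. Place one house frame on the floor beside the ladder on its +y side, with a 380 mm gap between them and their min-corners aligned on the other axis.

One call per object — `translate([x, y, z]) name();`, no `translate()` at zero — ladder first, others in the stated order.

ladder();
translate([0, 425, 0]) house_frame();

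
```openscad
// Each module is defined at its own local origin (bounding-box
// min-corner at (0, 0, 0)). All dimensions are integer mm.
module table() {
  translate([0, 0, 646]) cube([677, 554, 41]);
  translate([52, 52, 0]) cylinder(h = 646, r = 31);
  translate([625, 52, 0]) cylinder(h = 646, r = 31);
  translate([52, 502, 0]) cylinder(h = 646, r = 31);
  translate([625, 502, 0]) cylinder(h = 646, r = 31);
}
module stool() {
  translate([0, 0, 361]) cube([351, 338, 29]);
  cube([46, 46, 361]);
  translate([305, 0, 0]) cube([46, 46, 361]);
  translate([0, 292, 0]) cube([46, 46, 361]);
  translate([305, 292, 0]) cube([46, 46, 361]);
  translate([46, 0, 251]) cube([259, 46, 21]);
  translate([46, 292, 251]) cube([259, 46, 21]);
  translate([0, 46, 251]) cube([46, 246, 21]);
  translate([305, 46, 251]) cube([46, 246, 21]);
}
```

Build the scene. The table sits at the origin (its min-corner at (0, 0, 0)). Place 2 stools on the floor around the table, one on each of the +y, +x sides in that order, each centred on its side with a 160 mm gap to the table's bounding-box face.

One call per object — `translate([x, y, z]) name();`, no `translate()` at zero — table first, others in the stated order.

table();
translate([163, 714, 0]) stool();
translate([837, 108, 0]) stool();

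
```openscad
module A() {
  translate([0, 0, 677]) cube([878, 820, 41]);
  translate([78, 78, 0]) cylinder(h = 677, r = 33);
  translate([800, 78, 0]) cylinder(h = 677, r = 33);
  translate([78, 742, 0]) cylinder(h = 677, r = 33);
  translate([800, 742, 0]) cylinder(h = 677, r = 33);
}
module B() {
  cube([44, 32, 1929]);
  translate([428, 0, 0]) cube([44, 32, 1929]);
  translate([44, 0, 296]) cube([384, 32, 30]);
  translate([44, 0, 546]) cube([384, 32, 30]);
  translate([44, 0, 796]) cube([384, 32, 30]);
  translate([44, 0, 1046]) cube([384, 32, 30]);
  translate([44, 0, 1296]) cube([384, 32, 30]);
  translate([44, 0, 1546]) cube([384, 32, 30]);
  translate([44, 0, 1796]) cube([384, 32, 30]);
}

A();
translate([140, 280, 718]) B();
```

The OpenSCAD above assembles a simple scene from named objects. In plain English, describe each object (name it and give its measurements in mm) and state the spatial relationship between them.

A is a table with a 878×820 mm rectangular top, 41 mm thick, top surface at z = 718 mm, supported by four round legs of 66 mm diameter, each leg's bounding box inset 45 mm from the nearest pair of top edges, running from the floor.

B is a wooden ladder with two side rails of 44×32 mm section and 1929 mm height, set 472 mm apart overall. Between them run 7 rectangular rungs (32 mm deep, 30 mm thick), front faces flush with the rails' −y face. The bottom of the first rung is 296 mm above the floor and each subsequent rung is 250 mm higher than the one below.

The ladder is on top of the table.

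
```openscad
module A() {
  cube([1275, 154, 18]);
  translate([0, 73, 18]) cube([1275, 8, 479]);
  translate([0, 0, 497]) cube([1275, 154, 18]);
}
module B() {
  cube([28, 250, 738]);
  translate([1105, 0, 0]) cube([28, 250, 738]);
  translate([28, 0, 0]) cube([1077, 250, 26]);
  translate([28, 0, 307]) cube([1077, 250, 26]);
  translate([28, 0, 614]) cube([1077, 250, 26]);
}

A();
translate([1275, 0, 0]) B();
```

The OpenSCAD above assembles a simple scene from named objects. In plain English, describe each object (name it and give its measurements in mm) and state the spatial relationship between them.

A is an I-beam lying along x, 1275 mm long. Overall section height 515 mm. Two flanges 154 mm wide (y) and 18 mm thick, one on the floor and one at the top; a web 8 mm thick runs between them, centred on the flange width.

B is a bookshelf 1133 mm wide overall, 250 mm deep and 738 mm tall. The two sides are 28 mm thick vertical panels. 3 horizontal shelves of 26 mm thickness span between the inner faces of the sides; the lowest shelf sits on the floor and shelves are stacked with a clear vertical gap of 281 mm between each pair.

The bookshelf is against the I-beam's +x side, with their −y faces flush.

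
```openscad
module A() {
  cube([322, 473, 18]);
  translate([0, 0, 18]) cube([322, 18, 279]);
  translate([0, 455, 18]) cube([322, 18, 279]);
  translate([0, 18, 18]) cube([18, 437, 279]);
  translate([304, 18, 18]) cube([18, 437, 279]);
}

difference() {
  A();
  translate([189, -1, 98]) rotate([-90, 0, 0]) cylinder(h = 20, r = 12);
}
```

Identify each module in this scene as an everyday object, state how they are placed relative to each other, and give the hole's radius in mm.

The subtracted cylinder has r = 12 mm.

A is an open box. The open box has a circular hole through its front wall. The hole's radius is 12 mm.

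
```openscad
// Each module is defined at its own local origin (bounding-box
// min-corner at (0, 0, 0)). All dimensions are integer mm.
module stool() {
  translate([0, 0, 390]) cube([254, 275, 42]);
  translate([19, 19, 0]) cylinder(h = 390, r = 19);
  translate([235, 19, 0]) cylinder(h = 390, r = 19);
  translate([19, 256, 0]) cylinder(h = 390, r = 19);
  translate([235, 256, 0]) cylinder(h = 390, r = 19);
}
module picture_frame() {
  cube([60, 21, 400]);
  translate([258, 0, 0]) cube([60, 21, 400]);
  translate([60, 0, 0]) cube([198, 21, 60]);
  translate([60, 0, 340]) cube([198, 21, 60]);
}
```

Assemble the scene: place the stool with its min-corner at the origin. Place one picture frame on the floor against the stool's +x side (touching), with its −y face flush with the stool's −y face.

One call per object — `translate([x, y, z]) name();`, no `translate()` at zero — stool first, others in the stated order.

stool();
translate([254, 0, 0]) picture_frame();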